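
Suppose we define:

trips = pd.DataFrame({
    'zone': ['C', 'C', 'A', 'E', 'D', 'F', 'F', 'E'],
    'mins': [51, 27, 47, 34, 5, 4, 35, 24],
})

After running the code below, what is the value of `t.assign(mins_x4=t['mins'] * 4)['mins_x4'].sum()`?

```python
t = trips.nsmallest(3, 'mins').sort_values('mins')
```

132

take 3 rows with smallest mins:
  zone  mins
5    F     4
4    D     5
7    E    24
sort by mins:
  zone  mins
5    F     4
4    D     5
7    E    24
add column mins_x4 = t['mins'] * 4:
  zone  mins  mins_x4
5    F     4       16
4    D     5       20
7    E    24       96
So sum() = 132.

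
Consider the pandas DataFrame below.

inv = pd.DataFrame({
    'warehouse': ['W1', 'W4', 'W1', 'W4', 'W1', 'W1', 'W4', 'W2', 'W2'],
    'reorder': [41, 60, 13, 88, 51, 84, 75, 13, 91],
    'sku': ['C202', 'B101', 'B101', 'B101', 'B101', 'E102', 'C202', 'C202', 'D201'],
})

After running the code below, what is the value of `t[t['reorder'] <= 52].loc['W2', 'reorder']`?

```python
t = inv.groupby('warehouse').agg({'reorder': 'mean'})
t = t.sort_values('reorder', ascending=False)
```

52.0

group by warehouse, mean of reorder:
             reorder
warehouse           
W1         47.250000
W2         52.000000
W4         74.333333
sort by reorder descending:
             reorder
warehouse           
W4         74.333333
W2         52.000000
W1         47.250000
filter rows where reorder <= 52:
           reorder
warehouse         
W2           52.00
W1           47.25
Finally, value at row 'W2', column 'reorder' = 52.0.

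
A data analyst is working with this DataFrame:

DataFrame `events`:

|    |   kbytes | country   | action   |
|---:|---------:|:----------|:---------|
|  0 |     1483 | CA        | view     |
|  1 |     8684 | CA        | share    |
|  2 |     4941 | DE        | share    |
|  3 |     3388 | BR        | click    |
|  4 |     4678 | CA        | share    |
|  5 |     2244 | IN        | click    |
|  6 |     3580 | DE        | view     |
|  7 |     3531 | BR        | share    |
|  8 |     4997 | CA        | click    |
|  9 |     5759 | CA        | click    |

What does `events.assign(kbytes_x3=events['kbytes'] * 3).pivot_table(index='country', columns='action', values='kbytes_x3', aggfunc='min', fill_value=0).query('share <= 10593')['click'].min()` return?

6732

add column kbytes_x3 = events['kbytes'] * 3:
   kbytes country action  kbytes_x3
0    1483      CA   view       4449
1    8684      CA  share      26052
2    4941      DE  share      14823
3    3388      BR  click      10164
4    4678      CA  share      14034
5    2244      IN  click       6732
6    3580      DE   view      10740
7    3531      BR  share      10593
8    4997      CA  click      14991
9    5759      CA  click      17277
pivot: rows=country, cols=action, min(kbytes_x3):
action   click  share   view
country                     
BR       10164  10593      0
CA       14991  14034   4449
DE           0  14823  10740
IN        6732      0      0
filter rows where share <= 10593:
action   click  share  view
country                    
BR       10164  10593     0
IN        6732      0     0
Reading off the min of column 'click', we get 6732.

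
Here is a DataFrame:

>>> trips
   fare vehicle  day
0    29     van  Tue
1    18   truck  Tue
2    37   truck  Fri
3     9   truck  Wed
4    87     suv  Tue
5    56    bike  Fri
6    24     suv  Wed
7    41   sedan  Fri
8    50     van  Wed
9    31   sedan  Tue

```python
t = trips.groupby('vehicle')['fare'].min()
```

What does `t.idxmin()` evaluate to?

group by vehicle, min of fare:
vehicle
bike     56
sedan    31
suv      24
truck     9
van      29
Name: fare, dtype: int64
Taking the label with the smallest value gives truck.

truck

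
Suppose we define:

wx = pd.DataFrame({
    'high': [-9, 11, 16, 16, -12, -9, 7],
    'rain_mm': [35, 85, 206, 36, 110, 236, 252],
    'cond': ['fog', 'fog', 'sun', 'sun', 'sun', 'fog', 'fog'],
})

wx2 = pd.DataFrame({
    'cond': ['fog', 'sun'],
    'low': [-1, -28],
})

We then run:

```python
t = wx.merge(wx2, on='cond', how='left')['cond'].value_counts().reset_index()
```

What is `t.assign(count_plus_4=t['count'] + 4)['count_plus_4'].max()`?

merge on 'cond' (how='left') → 7 rows:
   high  rain_mm cond  low
0    -9       35  fog   -1
1    11       85  fog   -1
2    16      206  sun  -28
3    16       36  sun  -28
4   -12      110  sun  -28
5    -9      236  fog   -1
6     7      252  fog   -1
value_counts of cond:
cond
fog    4
sun    3
Name: count, dtype: int64
reset_index():
  cond  count
0  fog      4
1  sun      3
add column count_plus_4 = t['count'] + 4:
  cond  count  count_plus_4
0  fog      4             8
1  sun      3             7

8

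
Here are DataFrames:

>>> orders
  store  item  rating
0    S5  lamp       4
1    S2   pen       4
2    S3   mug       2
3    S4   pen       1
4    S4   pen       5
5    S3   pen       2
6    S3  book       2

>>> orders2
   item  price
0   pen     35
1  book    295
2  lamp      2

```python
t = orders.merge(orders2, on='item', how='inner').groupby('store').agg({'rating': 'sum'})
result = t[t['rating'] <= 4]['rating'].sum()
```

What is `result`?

12

merge on 'item' (how='inner') → 6 rows:
  store  item  rating  price
0    S5  lamp       4      2
1    S2   pen       4     35
2    S4   pen       1     35
3    S4   pen       5     35
4    S3   pen       2     35
5    S3  book       2    295
group by store, sum of rating:
       rating
store        
S2          4
S3          4
S4          6
S5          4
filter rows where rating <= 4:
       rating
store        
S2          4
S3          4
S5          4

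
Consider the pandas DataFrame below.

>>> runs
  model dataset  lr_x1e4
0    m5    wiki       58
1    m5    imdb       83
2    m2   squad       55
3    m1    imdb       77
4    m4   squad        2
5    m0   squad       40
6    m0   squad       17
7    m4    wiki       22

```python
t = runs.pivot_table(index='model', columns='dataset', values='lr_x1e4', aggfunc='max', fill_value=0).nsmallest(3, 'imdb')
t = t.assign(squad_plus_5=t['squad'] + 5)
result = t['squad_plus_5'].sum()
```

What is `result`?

112

pivot: rows=model, cols=dataset, max(lr_x1e4):
dataset  imdb  squad  wiki
model                     
m0          0     40     0
m1         77      0     0
m2          0     55     0
m4          0      2    22
m5         83      0    58
take 3 rows with smallest imdb:
dataset  imdb  squad  wiki
model                     
m0          0     40     0
m2          0     55     0
m4          0      2    22
add column squad_plus_5 = t['squad'] + 5:
dataset  imdb  squad  wiki  squad_plus_5
model                                   
m0          0     40     0            45
m2          0     55     0            60
m4          0      2    22             7
The sum of column 'squad_plus_5' is 112.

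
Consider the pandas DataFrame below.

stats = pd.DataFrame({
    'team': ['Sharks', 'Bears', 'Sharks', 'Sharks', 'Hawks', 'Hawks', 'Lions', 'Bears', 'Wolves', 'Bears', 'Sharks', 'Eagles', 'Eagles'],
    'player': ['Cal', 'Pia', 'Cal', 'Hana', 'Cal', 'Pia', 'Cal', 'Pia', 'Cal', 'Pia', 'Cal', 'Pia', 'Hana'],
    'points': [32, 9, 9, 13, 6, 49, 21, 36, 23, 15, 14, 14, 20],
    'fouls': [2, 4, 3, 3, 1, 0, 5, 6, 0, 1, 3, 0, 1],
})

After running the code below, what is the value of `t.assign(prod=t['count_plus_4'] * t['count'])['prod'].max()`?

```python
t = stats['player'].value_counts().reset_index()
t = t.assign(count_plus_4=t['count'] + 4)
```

value_counts of player:
player
Cal     6
Pia     5
Hana    2
Name: count, dtype: int64
reset_index():
  player  count
0    Cal      6
1    Pia      5
2   Hana      2
add column count_plus_4 = t['count'] + 4:
  player  count  count_plus_4
0    Cal      6            10
1    Pia      5             9
2   Hana      2             6
add column prod = t['count_plus_4'] * t['count']:
  player  count  count_plus_4  prod
0    Cal      6            10    60
1    Pia      5             9    45
2   Hana      2             6    12
Hence 60.

60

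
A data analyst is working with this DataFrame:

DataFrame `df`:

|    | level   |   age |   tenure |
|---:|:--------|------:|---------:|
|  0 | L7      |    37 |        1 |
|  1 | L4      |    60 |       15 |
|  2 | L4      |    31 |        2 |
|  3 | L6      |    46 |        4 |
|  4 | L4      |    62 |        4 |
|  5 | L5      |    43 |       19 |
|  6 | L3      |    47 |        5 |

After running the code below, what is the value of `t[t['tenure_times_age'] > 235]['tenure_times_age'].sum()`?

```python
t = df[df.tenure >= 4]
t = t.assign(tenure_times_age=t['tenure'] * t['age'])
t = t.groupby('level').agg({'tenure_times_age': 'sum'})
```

1965

filter rows where tenure >= 4:
  level  age  tenure
1    L4   60      15
3    L6   46       4
4    L4   62       4
5    L5   43      19
6    L3   47       5
add column tenure_times_age = t['tenure'] * t['age']:
  level  age  tenure  tenure_times_age
1    L4   60      15               900
3    L6   46       4               184
4    L4   62       4               248
5    L5   43      19               817
6    L3   47       5               235
group by level, sum of tenure_times_age:
       tenure_times_age
level                  
L3                  235
L4                 1148
L5                  817
L6                  184
filter rows where tenure_times_age > 235:
       tenure_times_age
level                  
L4                 1148
L5                  817
The sum of column 'tenure_times_age' is 1965.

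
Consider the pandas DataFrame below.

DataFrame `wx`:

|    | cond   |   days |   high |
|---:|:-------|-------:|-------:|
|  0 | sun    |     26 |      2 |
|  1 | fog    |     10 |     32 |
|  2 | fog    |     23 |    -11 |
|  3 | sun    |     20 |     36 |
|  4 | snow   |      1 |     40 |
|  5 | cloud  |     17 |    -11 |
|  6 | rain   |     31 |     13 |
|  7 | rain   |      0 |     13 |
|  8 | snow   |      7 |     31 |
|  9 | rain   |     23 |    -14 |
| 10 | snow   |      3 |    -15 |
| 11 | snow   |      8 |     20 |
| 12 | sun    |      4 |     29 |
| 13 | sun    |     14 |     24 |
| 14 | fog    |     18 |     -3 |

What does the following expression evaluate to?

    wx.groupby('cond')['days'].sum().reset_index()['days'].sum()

205

group by cond, sum of days:
cond
cloud    17
fog      51
rain     54
snow     19
sun      64
Name: days, dtype: int64
reset_index():
    cond  days
0  cloud    17
1    fog    51
2   rain    54
3   snow    19
4    sun    64
So sum() = 205.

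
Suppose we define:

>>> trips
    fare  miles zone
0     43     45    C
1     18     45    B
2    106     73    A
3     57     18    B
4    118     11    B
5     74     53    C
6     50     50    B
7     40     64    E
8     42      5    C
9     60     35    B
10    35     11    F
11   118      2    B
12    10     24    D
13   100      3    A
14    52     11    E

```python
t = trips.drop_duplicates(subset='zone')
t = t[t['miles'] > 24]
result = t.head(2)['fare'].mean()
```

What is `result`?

30.5

drop duplicate zone (keep=first):
    fare  miles zone
0     43     45    C
1     18     45    B
2    106     73    A
7     40     64    E
10    35     11    F
12    10     24    D
filter rows where miles > 24:
   fare  miles zone
0    43     45    C
1    18     45    B
2   106     73    A
7    40     64    E
take first 2 rows:
   fare  miles zone
0    43     45    C
1    18     45    B
Reading off the mean of column 'fare', we get 30.5.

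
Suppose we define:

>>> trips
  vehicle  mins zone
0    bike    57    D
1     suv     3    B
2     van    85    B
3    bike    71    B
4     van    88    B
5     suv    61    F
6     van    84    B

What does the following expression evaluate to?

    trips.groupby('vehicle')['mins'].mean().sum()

181.666666667

group by vehicle, mean of mins:
vehicle
bike    64.000000
suv     32.000000
van     85.666667
Name: mins, dtype: float64
Hence 181.666666667.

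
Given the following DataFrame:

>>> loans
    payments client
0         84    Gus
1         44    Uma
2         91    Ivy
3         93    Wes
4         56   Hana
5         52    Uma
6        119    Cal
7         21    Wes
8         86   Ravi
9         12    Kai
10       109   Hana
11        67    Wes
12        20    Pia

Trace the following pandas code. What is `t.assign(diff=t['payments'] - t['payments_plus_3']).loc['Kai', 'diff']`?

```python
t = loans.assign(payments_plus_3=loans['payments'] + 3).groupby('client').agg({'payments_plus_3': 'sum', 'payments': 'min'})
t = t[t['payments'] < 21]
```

-3

add column payments_plus_3 = loans['payments'] + 3:
    payments client  payments_plus_3
0         84    Gus               87
1         44    Uma               47
2         91    Ivy               94
3         93    Wes               96
4         56   Hana               59
5         52    Uma               55
6        119    Cal              122
7         21    Wes               24
8         86   Ravi               89
9         12    Kai               15
10       109   Hana              112
11        67    Wes               70
12        20    Pia               23
group by client: sum(payments_plus_3), min(payments):
        payments_plus_3  payments
client                           
Cal                 122       119
Gus                  87        84
Hana                171        56
Ivy                  94        91
Kai                  15        12
Pia                  23        20
Ravi                 89        86
Uma                 102        44
Wes                 190        21
filter rows where payments < 21:
        payments_plus_3  payments
client                           
Kai                  15        12
Pia                  23        20
add column diff = t['payments'] - t['payments_plus_3']:
        payments_plus_3  payments  diff
client                                 
Kai                  15        12    -3
Pia                  23        20    -3
Then the value at row 'Kai', column 'diff': -3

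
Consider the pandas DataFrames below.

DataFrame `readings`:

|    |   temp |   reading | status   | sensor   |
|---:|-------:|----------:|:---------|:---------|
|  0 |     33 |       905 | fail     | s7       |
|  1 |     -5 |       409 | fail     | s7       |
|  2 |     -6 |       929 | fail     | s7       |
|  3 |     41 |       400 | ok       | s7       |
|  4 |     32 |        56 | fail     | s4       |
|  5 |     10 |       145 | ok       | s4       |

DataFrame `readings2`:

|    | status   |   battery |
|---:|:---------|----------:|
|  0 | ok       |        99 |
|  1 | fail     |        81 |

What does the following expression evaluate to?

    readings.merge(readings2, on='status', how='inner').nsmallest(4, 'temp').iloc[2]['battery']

merge on 'status' (how='inner') → 6 rows:
   temp  reading status sensor  battery
0    33      905   fail     s7       81
1    -5      409   fail     s7       81
2    -6      929   fail     s7       81
3    41      400     ok     s7       99
4    32       56   fail     s4       81
5    10      145     ok     s4       99
take 4 rows with smallest temp:
   temp  reading status sensor  battery
2    -6      929   fail     s7       81
1    -5      409   fail     s7       81
5    10      145     ok     s4       99
4    32       56   fail     s4       81

99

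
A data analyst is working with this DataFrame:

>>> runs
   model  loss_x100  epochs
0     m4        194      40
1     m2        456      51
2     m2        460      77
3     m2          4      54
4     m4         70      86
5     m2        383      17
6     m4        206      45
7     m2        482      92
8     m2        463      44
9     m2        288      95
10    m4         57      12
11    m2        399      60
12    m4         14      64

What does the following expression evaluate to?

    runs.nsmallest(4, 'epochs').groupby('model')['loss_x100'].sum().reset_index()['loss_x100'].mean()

548.5

take 4 rows with smallest epochs:
   model  loss_x100  epochs
10    m4         57      12
5     m2        383      17
0     m4        194      40
8     m2        463      44
group by model, sum of loss_x100:
model
m2    846
m4    251
Name: loss_x100, dtype: int64
reset_index():
  model  loss_x100
0    m2        846
1    m4        251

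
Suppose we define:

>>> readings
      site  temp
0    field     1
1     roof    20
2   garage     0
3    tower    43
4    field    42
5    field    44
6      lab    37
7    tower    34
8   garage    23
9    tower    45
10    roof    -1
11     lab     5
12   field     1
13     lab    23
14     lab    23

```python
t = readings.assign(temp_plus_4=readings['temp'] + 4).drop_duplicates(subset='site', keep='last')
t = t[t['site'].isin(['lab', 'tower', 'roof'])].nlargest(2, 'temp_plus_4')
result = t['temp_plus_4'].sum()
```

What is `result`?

add column temp_plus_4 = readings['temp'] + 4:
      site  temp  temp_plus_4
0    field     1            5
1     roof    20           24
2   garage     0            4
3    tower    43           47
4    field    42           46
5    field    44           48
6      lab    37           41
7    tower    34           38
8   garage    23           27
9    tower    45           49
10    roof    -1            3
11     lab     5            9
12   field     1            5
13     lab    23           27
14     lab    23           27
drop duplicate site (keep=last):
      site  temp  temp_plus_4
8   garage    23           27
9    tower    45           49
10    roof    -1            3
12   field     1            5
14     lab    23           27
filter rows where site in ['lab', 'tower', 'roof']:
     site  temp  temp_plus_4
9   tower    45           49
10   roof    -1            3
14    lab    23           27
take 2 rows with largest temp_plus_4:
     site  temp  temp_plus_4
9   tower    45           49
14    lab    23           27
Taking the sum of column 'temp_plus_4' gives 76.

76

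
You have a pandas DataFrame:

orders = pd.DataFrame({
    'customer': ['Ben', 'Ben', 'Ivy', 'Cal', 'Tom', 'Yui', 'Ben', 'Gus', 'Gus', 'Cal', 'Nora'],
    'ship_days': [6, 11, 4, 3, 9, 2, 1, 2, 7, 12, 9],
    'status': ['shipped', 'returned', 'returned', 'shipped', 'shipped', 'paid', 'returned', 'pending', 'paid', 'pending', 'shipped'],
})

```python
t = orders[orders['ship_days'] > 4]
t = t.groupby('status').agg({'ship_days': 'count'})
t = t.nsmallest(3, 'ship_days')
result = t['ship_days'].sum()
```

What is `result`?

filter rows where ship_days > 4:
   customer  ship_days    status
0       Ben          6   shipped
1       Ben         11  returned
4       Tom          9   shipped
8       Gus          7      paid
9       Cal         12   pending
10     Nora          9   shipped
group by status, count of ship_days:
          ship_days
status             
paid              1
pending           1
returned          1
shipped           3
take 3 rows with smallest ship_days:
          ship_days
status             
paid              1
pending           1
returned          1
Finally, sum of column 'ship_days' = 3.

3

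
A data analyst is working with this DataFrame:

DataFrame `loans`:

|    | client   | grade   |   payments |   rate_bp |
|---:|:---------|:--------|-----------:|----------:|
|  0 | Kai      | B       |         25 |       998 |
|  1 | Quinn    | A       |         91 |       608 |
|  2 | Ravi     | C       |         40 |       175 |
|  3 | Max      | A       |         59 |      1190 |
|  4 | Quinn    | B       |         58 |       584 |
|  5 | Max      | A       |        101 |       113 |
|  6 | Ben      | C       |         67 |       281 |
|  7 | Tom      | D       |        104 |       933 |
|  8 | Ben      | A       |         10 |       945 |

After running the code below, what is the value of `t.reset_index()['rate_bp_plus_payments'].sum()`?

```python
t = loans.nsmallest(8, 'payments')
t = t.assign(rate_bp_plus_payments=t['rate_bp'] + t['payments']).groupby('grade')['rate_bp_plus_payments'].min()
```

take 8 rows with smallest payments:
  client grade  payments  rate_bp
8    Ben     A        10      945
0    Kai     B        25      998
2   Ravi     C        40      175
4  Quinn     B        58      584
3    Max     A        59     1190
6    Ben     C        67      281
1  Quinn     A        91      608
5    Max     A       101      113
add column rate_bp_plus_payments = t['rate_bp'] + t['payments']:
  client grade  payments  rate_bp  rate_bp_plus_payments
8    Ben     A        10      945                    955
0    Kai     B        25      998                   1023
2   Ravi     C        40      175                    215
4  Quinn     B        58      584                    642
3    Max     A        59     1190                   1249
6    Ben     C        67      281                    348
1  Quinn     A        91      608                    699
5    Max     A       101      113                    214
group by grade, min of rate_bp_plus_payments:
grade
A    214
B    642
C    215
Name: rate_bp_plus_payments, dtype: int64
reset_index():
  grade  rate_bp_plus_payments
0     A                    214
1     B                    642
2     C                    215
Taking the sum of column 'rate_bp_plus_payments' gives 1071.

1071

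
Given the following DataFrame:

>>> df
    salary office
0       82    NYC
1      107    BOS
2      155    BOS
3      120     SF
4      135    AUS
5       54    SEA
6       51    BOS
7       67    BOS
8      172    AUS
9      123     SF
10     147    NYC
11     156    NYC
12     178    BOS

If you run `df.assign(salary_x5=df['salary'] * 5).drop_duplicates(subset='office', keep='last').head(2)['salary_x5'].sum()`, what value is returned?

add column salary_x5 = df['salary'] * 5:
    salary office  salary_x5
0       82    NYC        410
1      107    BOS        535
2      155    BOS        775
3      120     SF        600
4      135    AUS        675
5       54    SEA        270
6       51    BOS        255
7       67    BOS        335
8      172    AUS        860
9      123     SF        615
10     147    NYC        735
11     156    NYC        780
12     178    BOS        890
drop duplicate office (keep=last):
    salary office  salary_x5
5       54    SEA        270
8      172    AUS        860
9      123     SF        615
11     156    NYC        780
12     178    BOS        890
take first 2 rows:
   salary office  salary_x5
5      54    SEA        270
8     172    AUS        860
The sum of column 'salary_x5' is 1130.

1130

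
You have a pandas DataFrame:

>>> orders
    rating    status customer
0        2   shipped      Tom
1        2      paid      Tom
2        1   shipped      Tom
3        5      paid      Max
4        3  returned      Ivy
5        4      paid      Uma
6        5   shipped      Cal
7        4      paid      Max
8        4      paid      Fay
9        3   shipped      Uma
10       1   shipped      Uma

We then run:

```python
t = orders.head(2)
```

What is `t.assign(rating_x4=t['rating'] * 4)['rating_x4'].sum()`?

16

take first 2 rows:
   rating   status customer
0       2  shipped      Tom
1       2     paid      Tom
add column rating_x4 = t['rating'] * 4:
   rating   status customer  rating_x4
0       2  shipped      Tom          8
1       2     paid      Tom          8
sum of column 'rating_x4' → 16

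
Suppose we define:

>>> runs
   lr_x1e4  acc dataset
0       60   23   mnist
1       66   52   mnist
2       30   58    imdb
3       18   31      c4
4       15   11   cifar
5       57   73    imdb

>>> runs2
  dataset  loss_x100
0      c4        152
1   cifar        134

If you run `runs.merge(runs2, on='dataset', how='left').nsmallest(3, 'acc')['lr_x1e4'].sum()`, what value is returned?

merge on 'dataset' (how='left') → 6 rows:
   lr_x1e4  acc dataset  loss_x100
0       60   23   mnist        NaN
1       66   52   mnist        NaN
2       30   58    imdb        NaN
3       18   31      c4      152.0
4       15   11   cifar      134.0
5       57   73    imdb        NaN
take 3 rows with smallest acc:
   lr_x1e4  acc dataset  loss_x100
4       15   11   cifar      134.0
0       60   23   mnist        NaN
3       18   31      c4      152.0
Taking the sum of column 'lr_x1e4' gives 93.

93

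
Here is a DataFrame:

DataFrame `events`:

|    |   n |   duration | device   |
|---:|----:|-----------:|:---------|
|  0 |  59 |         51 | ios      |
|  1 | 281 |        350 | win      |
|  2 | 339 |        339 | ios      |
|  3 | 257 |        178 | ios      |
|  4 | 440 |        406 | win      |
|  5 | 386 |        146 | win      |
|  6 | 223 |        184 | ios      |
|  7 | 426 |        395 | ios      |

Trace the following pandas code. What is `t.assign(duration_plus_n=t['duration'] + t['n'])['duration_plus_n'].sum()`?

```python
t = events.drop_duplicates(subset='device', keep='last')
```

drop duplicate device (keep=last):
     n  duration device
5  386       146    win
7  426       395    ios
add column duration_plus_n = t['duration'] + t['n']:
     n  duration device  duration_plus_n
5  386       146    win              532
7  426       395    ios              821
Then the sum of column 'duration_plus_n': 1353

1353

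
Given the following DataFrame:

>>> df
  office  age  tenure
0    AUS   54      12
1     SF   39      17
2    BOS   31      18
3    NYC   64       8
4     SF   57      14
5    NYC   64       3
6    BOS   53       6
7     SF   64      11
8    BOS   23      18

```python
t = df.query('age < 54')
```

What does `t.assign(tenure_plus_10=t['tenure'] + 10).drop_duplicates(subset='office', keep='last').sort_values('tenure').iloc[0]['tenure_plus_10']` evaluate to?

27

filter rows where age < 54:
  office  age  tenure
1     SF   39      17
2    BOS   31      18
6    BOS   53       6
8    BOS   23      18
add column tenure_plus_10 = t['tenure'] + 10:
  office  age  tenure  tenure_plus_10
1     SF   39      17              27
2    BOS   31      18              28
6    BOS   53       6              16
8    BOS   23      18              28
drop duplicate office (keep=last):
  office  age  tenure  tenure_plus_10
1     SF   39      17              27
8    BOS   23      18              28
sort by tenure:
  office  age  tenure  tenure_plus_10
1     SF   39      17              27
8    BOS   23      18              28
Finally, value at position 0, column 'tenure_plus_10' = 27.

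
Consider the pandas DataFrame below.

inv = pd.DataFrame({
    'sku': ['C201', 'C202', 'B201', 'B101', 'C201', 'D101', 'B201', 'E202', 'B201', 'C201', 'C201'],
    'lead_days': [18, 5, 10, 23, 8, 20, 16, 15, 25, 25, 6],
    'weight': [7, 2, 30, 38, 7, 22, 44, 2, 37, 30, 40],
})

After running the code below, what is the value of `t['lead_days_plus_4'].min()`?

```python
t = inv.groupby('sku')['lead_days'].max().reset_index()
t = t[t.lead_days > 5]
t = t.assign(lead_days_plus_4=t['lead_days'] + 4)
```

19

group by sku, max of lead_days:
sku
B101    23
B201    25
C201    25
C202     5
D101    20
E202    15
Name: lead_days, dtype: int64
reset_index():
    sku  lead_days
0  B101         23
1  B201         25
2  C201         25
3  C202          5
4  D101         20
5  E202         15
filter rows where lead_days > 5:
    sku  lead_days
0  B101         23
1  B201         25
2  C201         25
4  D101         20
5  E202         15
add column lead_days_plus_4 = t['lead_days'] + 4:
    sku  lead_days  lead_days_plus_4
0  B101         23                27
1  B201         25                29
2  C201         25                29
4  D101         20                24
5  E202         15                19
Finally, min of column 'lead_days_plus_4' = 19.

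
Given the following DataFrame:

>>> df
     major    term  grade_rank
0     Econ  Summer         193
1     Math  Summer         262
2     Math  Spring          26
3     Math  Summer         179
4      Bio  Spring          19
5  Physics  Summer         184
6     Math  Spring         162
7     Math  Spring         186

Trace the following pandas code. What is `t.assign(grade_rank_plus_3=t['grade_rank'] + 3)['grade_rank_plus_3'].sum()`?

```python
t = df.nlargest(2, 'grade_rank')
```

461

take 2 rows with largest grade_rank:
  major    term  grade_rank
1  Math  Summer         262
0  Econ  Summer         193
add column grade_rank_plus_3 = t['grade_rank'] + 3:
  major    term  grade_rank  grade_rank_plus_3
1  Math  Summer         262                265
0  Econ  Summer         193                196
Then the sum of column 'grade_rank_plus_3': 461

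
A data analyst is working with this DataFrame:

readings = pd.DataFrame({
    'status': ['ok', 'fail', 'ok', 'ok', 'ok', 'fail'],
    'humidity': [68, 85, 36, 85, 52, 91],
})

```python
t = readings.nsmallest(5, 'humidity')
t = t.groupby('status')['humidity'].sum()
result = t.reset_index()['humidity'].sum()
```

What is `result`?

326

take 5 rows with smallest humidity:
  status  humidity
2     ok        36
4     ok        52
0     ok        68
1   fail        85
3     ok        85
group by status, sum of humidity:
status
fail     85
ok      241
Name: humidity, dtype: int64
reset_index():
  status  humidity
0   fail        85
1     ok       241
Then the sum of column 'humidity': 326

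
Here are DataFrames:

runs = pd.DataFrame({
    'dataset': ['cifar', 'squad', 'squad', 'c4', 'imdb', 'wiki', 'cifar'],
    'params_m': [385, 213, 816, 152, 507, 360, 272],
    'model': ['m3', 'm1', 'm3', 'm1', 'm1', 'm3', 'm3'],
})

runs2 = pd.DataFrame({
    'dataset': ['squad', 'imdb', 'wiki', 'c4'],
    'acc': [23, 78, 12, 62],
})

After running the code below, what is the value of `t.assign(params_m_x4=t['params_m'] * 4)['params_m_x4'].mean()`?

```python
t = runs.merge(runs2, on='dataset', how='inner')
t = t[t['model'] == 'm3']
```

2352.0

merge on 'dataset' (how='inner') → 5 rows:
  dataset  params_m model  acc
0   squad       213    m1   23
1   squad       816    m3   23
2      c4       152    m1   62
3    imdb       507    m1   78
4    wiki       360    m3   12
filter rows where model == 'm3':
  dataset  params_m model  acc
1   squad       816    m3   23
4    wiki       360    m3   12
add column params_m_x4 = t['params_m'] * 4:
  dataset  params_m model  acc  params_m_x4
1   squad       816    m3   23         3264
4    wiki       360    m3   12         1440
Hence 2352.0.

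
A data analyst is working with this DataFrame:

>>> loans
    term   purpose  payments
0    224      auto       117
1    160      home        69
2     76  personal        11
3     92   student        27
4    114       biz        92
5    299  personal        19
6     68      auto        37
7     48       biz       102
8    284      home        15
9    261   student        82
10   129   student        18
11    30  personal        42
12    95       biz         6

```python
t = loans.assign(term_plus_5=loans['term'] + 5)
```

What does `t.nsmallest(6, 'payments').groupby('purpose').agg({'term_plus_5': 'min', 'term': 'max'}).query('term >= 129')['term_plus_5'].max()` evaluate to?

add column term_plus_5 = loans['term'] + 5:
    term   purpose  payments  term_plus_5
0    224      auto       117          229
1    160      home        69          165
2     76  personal        11           81
3     92   student        27           97
4    114       biz        92          119
5    299  personal        19          304
6     68      auto        37           73
7     48       biz       102           53
8    284      home        15          289
9    261   student        82          266
10   129   student        18          134
11    30  personal        42           35
12    95       biz         6          100
take 6 rows with smallest payments:
    term   purpose  payments  term_plus_5
12    95       biz         6          100
2     76  personal        11           81
8    284      home        15          289
10   129   student        18          134
5    299  personal        19          304
3     92   student        27           97
group by purpose: min(term_plus_5), max(term):
          term_plus_5  term
purpose                    
biz               100    95
home              289   284
personal           81   299
student            97   129
filter rows where term >= 129:
          term_plus_5  term
purpose                    
home              289   284
personal           81   299
student            97   129
The max of column 'term_plus_5' is 289.

289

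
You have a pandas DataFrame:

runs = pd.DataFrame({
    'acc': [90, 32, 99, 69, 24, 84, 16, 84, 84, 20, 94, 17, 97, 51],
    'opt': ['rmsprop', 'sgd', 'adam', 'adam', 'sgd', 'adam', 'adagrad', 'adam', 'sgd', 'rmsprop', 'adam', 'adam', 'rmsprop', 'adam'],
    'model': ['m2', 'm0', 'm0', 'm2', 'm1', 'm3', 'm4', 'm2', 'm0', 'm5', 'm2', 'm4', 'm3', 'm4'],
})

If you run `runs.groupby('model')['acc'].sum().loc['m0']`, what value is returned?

215

group by model, sum of acc:
model
m0    215
m1     24
m2    337
m3    181
m4     84
m5     20
Name: acc, dtype: int64
Hence 215.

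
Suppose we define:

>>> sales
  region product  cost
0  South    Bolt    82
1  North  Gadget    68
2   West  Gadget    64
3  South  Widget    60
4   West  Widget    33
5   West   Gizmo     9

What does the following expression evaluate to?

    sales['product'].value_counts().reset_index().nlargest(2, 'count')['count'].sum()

value_counts of product:
product
Gadget    2
Widget    2
Bolt      1
Gizmo     1
Name: count, dtype: int64
reset_index():
  product  count
0  Gadget      2
1  Widget      2
2    Bolt      1
3   Gizmo      1
take 2 rows with largest count:
  product  count
0  Gadget      2
1  Widget      2
Hence 4.

4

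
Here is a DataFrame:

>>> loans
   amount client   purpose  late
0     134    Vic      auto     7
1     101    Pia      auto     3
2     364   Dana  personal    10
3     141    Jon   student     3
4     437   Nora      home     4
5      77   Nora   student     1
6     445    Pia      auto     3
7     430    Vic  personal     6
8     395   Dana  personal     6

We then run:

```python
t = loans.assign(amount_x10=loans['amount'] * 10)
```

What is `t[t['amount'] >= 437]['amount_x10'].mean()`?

add column amount_x10 = loans['amount'] * 10:
   amount client   purpose  late  amount_x10
0     134    Vic      auto     7        1340
1     101    Pia      auto     3        1010
2     364   Dana  personal    10        3640
3     141    Jon   student     3        1410
4     437   Nora      home     4        4370
5      77   Nora   student     1         770
6     445    Pia      auto     3        4450
7     430    Vic  personal     6        4300
8     395   Dana  personal     6        3950
filter rows where amount >= 437:
   amount client purpose  late  amount_x10
4     437   Nora    home     4        4370
6     445    Pia    auto     3        4450
Finally, mean of column 'amount_x10' = 4410.0.

4410.0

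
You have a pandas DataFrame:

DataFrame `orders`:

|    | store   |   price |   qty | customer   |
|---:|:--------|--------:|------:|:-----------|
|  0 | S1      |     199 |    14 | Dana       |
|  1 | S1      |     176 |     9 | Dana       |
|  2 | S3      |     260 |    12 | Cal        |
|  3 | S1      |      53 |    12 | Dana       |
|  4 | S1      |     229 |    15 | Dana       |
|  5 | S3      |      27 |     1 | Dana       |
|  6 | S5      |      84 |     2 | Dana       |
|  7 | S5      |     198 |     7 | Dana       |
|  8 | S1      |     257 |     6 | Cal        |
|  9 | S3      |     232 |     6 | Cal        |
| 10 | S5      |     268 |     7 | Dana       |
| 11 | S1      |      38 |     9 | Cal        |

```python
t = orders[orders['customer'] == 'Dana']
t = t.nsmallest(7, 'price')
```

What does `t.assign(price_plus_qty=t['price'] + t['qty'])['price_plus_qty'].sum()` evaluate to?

1026

filter rows where customer == 'Dana':
   store  price  qty customer
0     S1    199   14     Dana
1     S1    176    9     Dana
3     S1     53   12     Dana
4     S1    229   15     Dana
5     S3     27    1     Dana
6     S5     84    2     Dana
7     S5    198    7     Dana
10    S5    268    7     Dana
take 7 rows with smallest price:
  store  price  qty customer
5    S3     27    1     Dana
3    S1     53   12     Dana
6    S5     84    2     Dana
1    S1    176    9     Dana
7    S5    198    7     Dana
0    S1    199   14     Dana
4    S1    229   15     Dana
add column price_plus_qty = t['price'] + t['qty']:
  store  price  qty customer  price_plus_qty
5    S3     27    1     Dana              28
3    S1     53   12     Dana              65
6    S5     84    2     Dana              86
1    S1    176    9     Dana             185
7    S5    198    7     Dana             205
0    S1    199   14     Dana             213
4    S1    229   15     Dana             244
So sum() = 1026.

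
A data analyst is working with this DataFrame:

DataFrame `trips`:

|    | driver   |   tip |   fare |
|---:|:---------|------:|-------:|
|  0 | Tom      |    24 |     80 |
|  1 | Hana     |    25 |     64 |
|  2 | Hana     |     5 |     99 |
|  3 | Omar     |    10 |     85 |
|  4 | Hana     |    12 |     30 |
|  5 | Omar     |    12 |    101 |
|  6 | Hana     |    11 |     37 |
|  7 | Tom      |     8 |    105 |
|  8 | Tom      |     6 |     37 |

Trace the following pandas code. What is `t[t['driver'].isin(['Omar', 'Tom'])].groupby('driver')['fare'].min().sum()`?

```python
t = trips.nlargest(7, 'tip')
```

take 7 rows with largest tip:
  driver  tip  fare
1   Hana   25    64
0    Tom   24    80
4   Hana   12    30
5   Omar   12   101
6   Hana   11    37
3   Omar   10    85
7    Tom    8   105
filter rows where driver in ['Omar', 'Tom']:
  driver  tip  fare
0    Tom   24    80
5   Omar   12   101
3   Omar   10    85
7    Tom    8   105
group by driver, min of fare:
driver
Omar    85
Tom     80
Name: fare, dtype: int64

165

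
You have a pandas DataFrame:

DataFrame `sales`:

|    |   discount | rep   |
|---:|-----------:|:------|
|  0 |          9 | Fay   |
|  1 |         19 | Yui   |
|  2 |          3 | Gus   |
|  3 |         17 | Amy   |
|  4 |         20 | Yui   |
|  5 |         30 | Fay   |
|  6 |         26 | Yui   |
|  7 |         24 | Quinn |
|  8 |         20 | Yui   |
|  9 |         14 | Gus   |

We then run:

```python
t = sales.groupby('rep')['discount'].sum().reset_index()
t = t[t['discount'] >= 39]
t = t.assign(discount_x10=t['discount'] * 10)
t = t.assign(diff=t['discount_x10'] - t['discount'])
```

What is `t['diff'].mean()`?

558.0

group by rep, sum of discount:
rep
Amy      17
Fay      39
Gus      17
Quinn    24
Yui      85
Name: discount, dtype: int64
reset_index():
     rep  discount
0    Amy        17
1    Fay        39
2    Gus        17
3  Quinn        24
4    Yui        85
filter rows where discount >= 39:
   rep  discount
1  Fay        39
4  Yui        85
add column discount_x10 = t['discount'] * 10:
   rep  discount  discount_x10
1  Fay        39           390
4  Yui        85           850
add column diff = t['discount_x10'] - t['discount']:
   rep  discount  discount_x10  diff
1  Fay        39           390   351
4  Yui        85           850   765
Reading off the mean of column 'diff', we get 558.0.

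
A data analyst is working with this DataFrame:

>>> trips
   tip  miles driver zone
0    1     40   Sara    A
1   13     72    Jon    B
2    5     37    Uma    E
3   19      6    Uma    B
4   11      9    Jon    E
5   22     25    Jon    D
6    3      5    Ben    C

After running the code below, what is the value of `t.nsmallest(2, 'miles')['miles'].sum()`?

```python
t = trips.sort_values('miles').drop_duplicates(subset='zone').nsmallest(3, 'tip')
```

sort by miles:
   tip  miles driver zone
6    3      5    Ben    C
3   19      6    Uma    B
4   11      9    Jon    E
5   22     25    Jon    D
2    5     37    Uma    E
0    1     40   Sara    A
1   13     72    Jon    B
drop duplicate zone (keep=first):
   tip  miles driver zone
6    3      5    Ben    C
3   19      6    Uma    B
4   11      9    Jon    E
5   22     25    Jon    D
0    1     40   Sara    A
take 3 rows with smallest tip:
   tip  miles driver zone
0    1     40   Sara    A
6    3      5    Ben    C
4   11      9    Jon    E
take 2 rows with smallest miles:
   tip  miles driver zone
6    3      5    Ben    C
4   11      9    Jon    E
sum of column 'miles' → 14

14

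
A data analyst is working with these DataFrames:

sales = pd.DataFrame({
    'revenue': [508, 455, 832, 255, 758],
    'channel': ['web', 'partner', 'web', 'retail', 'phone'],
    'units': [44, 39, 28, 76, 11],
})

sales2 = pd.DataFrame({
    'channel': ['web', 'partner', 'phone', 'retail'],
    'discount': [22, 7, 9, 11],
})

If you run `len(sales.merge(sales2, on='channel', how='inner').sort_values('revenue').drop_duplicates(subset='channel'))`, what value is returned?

4

merge on 'channel' (how='inner') → 5 rows:
   revenue  channel  units  discount
0      508      web     44        22
1      455  partner     39         7
2      832      web     28        22
3      255   retail     76        11
4      758    phone     11         9
sort by revenue:
   revenue  channel  units  discount
3      255   retail     76        11
1      455  partner     39         7
0      508      web     44        22
4      758    phone     11         9
2      832      web     28        22
drop duplicate channel (keep=first):
   revenue  channel  units  discount
3      255   retail     76        11
1      455  partner     39         7
0      508      web     44        22
4      758    phone     11         9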